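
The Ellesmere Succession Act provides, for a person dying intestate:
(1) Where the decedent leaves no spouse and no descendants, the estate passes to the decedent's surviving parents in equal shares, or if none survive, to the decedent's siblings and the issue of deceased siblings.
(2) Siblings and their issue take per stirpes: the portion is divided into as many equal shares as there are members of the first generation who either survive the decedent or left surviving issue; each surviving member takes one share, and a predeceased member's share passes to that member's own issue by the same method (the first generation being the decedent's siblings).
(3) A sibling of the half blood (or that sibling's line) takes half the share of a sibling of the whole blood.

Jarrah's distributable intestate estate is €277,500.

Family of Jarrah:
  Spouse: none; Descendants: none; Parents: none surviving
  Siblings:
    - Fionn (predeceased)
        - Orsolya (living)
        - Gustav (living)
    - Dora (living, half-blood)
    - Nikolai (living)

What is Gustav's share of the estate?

The entire €277,500 passes to the siblings and their issue.
Counting each half-blood sibling's line as half a unit, there are 5/2 units in €277,500, so one unit is €111,000. Whole-blood lines (Fionn and Nikolai) take €111,000 each; half-blood lines (Dora) take €55,500 each.
Fionn's share (€111,000) is divided into 2 shares of €55,500: Orsolya and Gustav each take €55,500.

Gustav receives €55,500.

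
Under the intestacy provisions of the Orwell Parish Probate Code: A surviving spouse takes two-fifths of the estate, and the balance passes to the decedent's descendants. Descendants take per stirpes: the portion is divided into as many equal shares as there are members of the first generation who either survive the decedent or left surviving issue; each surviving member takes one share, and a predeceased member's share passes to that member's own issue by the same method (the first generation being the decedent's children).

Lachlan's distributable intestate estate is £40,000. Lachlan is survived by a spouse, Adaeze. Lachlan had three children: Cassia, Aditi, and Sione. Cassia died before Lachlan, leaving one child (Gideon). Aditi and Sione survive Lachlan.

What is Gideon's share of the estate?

Gideon receives £8,000.

Adaeze takes two-fifths of £40,000 = £16,000. The remaining £24,000 passes to the descendants.
The descendants' portion (£24,000) is divided into 3 shares of £8,000: Aditi and Sione each take £8,000; Cassia's £8,000 share passes to Cassia's issue.
Cassia's share (£8,000) passes entirely to Gideon.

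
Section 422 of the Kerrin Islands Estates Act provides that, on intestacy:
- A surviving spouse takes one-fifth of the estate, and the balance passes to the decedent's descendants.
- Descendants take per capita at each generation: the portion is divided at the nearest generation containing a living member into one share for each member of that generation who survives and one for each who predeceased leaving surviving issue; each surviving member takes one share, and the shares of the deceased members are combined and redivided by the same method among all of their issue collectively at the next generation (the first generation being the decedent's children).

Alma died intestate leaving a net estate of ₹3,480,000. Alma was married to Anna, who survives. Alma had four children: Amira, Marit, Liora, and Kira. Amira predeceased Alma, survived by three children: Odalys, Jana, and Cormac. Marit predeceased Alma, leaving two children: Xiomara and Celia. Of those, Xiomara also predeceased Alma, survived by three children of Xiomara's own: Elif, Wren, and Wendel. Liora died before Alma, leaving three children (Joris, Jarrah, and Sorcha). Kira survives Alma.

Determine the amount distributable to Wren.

Anna takes one-fifth of ₹3,480,000 = ₹696,000. The remaining ₹2,784,000 passes to the descendants.
The descendants' portion (₹2,784,000) is divided at the children's generation into 4 shares of ₹696,000. Kira takes ₹696,000. The 3 shares of the deceased (Amira, Marit, and Liora) are combined into a pool of ₹2,088,000.
That pool (₹2,088,000) is divided at the grandchildren's generation into 8 shares of ₹261,000. Odalys, Jana, Cormac, Celia, Joris, Jarrah, and Sorcha each take ₹261,000. The remaining share for the deceased Xiomara (₹261,000) is carried to the next generation.
That pool (₹261,000) is divided at the great-grandchildren's generation equally among Elif, Wren, and Wendel: ₹87,000 each.

Wren receives ₹87,000.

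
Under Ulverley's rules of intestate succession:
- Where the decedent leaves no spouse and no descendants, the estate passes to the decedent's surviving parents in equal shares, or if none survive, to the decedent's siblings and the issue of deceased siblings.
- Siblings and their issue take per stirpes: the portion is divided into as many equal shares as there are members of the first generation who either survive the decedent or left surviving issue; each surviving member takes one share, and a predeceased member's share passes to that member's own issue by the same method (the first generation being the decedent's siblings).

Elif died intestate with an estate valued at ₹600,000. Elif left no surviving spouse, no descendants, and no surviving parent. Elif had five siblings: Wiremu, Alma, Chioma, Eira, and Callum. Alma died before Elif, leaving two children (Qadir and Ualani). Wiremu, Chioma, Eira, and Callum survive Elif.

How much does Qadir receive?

The entire ₹600,000 passes to the siblings and their issue.
That amount (₹600,000) is divided into 5 shares of ₹120,000: Wiremu, Chioma, Eira, and Callum each take ₹120,000; Alma's ₹120,000 share passes to Alma's issue.
Alma's share (₹120,000) is divided into 2 shares of ₹60,000: Qadir and Ualani each take ₹60,000.

Qadir receives ₹60,000.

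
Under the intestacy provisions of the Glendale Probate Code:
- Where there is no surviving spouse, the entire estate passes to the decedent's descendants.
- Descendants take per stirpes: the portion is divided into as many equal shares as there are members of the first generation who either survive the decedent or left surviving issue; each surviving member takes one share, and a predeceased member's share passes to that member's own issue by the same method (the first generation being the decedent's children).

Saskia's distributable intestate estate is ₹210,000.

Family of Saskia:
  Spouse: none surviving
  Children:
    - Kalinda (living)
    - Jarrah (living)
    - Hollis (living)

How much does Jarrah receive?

Jarrah receives ₹70,000.

The entire ₹210,000 passes to the descendants.
That amount (₹210,000) is divided into 3 shares of ₹70,000: Kalinda, Jarrah, and Hollis each take ₹70,000.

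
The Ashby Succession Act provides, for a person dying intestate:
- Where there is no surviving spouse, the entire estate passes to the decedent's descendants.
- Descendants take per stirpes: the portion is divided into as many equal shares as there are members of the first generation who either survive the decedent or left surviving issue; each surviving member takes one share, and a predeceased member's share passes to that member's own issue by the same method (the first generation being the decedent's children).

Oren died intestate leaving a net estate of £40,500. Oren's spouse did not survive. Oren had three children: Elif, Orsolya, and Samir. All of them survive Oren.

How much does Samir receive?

Samir receives £13,500.

The entire £40,500 passes to the descendants.
That amount (£40,500) is divided into 3 shares of £13,500: Elif, Orsolya, and Samir each take £13,500.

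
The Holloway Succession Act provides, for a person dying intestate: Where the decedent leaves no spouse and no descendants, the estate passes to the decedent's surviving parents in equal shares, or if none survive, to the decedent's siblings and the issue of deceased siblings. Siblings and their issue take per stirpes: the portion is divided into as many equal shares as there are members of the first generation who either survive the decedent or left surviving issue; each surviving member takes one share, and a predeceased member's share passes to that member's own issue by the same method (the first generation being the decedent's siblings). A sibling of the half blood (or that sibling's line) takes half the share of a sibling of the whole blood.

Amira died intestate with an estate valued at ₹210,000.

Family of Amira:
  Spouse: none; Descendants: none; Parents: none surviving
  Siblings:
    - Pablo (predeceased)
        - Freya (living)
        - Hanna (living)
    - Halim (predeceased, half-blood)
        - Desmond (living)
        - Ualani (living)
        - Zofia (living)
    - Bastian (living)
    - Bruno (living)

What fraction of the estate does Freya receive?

Freya receives 1/7 of the estate.

The entire ₹210,000 passes to the siblings and their issue.
Counting each half-blood sibling's line as half a unit, there are 7/2 units in ₹210,000, so one unit is ₹60,000. Whole-blood lines (Pablo, Bastian, and Bruno) take ₹60,000 each; half-blood lines (Halim) take ₹30,000 each.
Pablo's share (₹60,000) is divided into 2 shares of ₹30,000: Freya and Hanna each take ₹30,000.
Halim's share (₹30,000) is divided into 3 shares of ₹10,000: Desmond, Ualani, and Zofia each take ₹10,000.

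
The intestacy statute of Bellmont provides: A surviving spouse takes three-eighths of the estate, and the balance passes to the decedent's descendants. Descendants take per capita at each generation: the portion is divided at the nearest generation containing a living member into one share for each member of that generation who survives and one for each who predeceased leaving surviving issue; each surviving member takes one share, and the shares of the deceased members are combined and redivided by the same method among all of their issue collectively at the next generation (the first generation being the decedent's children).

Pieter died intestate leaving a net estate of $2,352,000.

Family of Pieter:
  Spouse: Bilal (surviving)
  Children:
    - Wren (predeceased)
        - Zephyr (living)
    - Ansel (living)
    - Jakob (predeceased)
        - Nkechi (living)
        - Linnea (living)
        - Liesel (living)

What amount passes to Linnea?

Bilal takes three-eighths of $2,352,000 = $882,000. The remaining $1,470,000 passes to the descendants.
The descendants' portion ($1,470,000) is divided at the children's generation into 3 shares of $490,000. Ansel takes $490,000. The 2 shares of the deceased (Wren and Jakob) are combined into a pool of $980,000.
That pool ($980,000) is divided at the grandchildren's generation equally among Zephyr, Nkechi, Linnea, and Liesel: $245,000 each.

Linnea receives $245,000.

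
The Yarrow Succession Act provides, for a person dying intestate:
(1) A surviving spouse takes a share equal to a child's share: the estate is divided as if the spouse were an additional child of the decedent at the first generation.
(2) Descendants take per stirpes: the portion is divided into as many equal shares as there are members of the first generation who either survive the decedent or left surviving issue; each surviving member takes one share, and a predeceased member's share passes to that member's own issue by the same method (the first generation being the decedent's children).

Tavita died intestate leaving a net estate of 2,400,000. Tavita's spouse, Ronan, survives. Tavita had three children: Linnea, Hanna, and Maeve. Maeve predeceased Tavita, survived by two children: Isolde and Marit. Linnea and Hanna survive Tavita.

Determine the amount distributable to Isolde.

The spouse counts as an additional share at the children's level, so there are 4 primary shares of 600,000. Ronan takes one such share (600,000).
The children's combined portion (1,800,000) is divided into 3 shares of 600,000: Linnea and Hanna each take 600,000; Maeve's 600,000 share passes to Maeve's issue.
Maeve's share (600,000) is divided into 2 shares of 300,000: Isolde and Marit each take 300,000.

Isolde receives 300,000.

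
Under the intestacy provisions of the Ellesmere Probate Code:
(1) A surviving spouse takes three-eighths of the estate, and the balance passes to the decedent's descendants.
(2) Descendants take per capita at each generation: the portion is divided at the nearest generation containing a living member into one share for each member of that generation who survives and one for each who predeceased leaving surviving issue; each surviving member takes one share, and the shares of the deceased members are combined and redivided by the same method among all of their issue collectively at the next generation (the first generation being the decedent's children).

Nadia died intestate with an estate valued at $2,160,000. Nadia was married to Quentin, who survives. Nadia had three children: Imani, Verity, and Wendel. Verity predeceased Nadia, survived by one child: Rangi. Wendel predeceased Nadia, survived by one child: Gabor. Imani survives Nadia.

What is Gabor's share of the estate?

Gabor receives $450,000.

Quentin takes three-eighths of $2,160,000 = $810,000. The remaining $1,350,000 passes to the descendants.
The descendants' portion ($1,350,000) is divided at the children's generation into 3 shares of $450,000. Imani takes $450,000. The 2 shares of the deceased (Verity and Wendel) are combined into a pool of $900,000.
That pool ($900,000) is divided at the grandchildren's generation equally among Rangi and Gabor: $450,000 each.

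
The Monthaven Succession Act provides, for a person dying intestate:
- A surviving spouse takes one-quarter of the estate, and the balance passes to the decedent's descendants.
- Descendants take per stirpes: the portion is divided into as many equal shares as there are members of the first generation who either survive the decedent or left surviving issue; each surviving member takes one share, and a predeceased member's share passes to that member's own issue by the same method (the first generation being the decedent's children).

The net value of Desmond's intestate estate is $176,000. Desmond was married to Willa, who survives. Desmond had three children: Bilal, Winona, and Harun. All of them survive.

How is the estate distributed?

Willa: $44,000; Bilal: $44,000; Winona: $44,000; Harun: $44,000

Willa takes one-quarter of $176,000 = $44,000. The remaining $132,000 passes to the descendants.
The descendants' portion ($132,000) is divided into 3 shares of $44,000: Bilal, Winona, and Harun each take $44,000.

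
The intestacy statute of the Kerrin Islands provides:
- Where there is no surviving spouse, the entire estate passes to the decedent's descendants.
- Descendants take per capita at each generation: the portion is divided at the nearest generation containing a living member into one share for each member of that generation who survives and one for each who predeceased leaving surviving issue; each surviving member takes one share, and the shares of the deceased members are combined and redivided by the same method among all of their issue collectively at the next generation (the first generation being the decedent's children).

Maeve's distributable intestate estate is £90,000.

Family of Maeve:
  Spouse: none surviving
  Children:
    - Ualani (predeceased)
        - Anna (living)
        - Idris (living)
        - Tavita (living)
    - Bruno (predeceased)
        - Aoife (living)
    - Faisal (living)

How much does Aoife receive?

The entire £90,000 passes to the descendants.
That amount (£90,000) is divided at the children's generation into 3 shares of £30,000. Faisal takes £30,000. The 2 shares of the deceased (Ualani and Bruno) are combined into a pool of £60,000.
That pool (£60,000) is divided at the grandchildren's generation equally among Anna, Idris, Tavita, and Aoife: £15,000 each.

Aoife receives £15,000.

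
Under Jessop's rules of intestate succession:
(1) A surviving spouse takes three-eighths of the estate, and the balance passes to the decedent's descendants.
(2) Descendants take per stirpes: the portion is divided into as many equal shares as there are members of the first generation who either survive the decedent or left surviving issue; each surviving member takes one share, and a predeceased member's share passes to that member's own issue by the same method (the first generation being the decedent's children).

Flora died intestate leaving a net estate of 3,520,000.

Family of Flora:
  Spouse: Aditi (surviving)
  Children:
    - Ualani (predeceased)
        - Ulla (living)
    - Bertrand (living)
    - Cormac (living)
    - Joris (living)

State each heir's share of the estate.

Aditi: 1,320,000; Ulla: 550,000; Bertrand: 550,000; Cormac: 550,000; Joris: 550,000

Aditi takes three-eighths of 3,520,000 = 1,320,000. The remaining 2,200,000 passes to the descendants.
The descendants' portion (2,200,000) is divided into 4 shares of 550,000: Bertrand, Cormac, and Joris each take 550,000; Ualani's 550,000 share passes to Ualani's issue.
Ualani's share (550,000) passes entirely to Ulla.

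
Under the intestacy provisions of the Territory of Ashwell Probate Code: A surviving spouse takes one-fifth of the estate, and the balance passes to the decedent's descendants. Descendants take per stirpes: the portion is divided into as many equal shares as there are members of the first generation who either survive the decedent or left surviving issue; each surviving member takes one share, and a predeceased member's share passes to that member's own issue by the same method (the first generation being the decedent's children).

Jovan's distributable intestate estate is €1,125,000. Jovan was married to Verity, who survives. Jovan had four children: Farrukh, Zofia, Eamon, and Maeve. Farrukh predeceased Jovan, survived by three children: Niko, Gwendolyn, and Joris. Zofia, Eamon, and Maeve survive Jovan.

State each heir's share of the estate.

Verity: €225,000; Niko: €75,000; Gwendolyn: €75,000; Joris: €75,000; Zofia: €225,000; Eamon: €225,000; Maeve: €225,000

Verity takes one-fifth of €1,125,000 = €225,000. The remaining €900,000 passes to the descendants.
The descendants' portion (€900,000) is divided into 4 shares of €225,000: Zofia, Eamon, and Maeve each take €225,000; Farrukh's €225,000 share passes to Farrukh's issue.
Farrukh's share (€225,000) is divided into 3 shares of €75,000: Niko, Gwendolyn, and Joris each take €75,000.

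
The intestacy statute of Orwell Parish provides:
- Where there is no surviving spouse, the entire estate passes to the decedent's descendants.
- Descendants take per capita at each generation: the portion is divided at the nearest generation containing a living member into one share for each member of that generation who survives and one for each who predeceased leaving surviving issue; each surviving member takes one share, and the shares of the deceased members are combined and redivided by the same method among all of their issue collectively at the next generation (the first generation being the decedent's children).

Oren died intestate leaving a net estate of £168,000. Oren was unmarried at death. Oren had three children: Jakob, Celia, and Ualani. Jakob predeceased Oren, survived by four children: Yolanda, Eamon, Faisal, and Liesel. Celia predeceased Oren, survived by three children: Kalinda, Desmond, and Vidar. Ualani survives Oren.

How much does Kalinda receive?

Kalinda receives £16,000.

The entire £168,000 passes to the descendants.
That amount (£168,000) is divided at the children's generation into 3 shares of £56,000. Ualani takes £56,000. The 2 shares of the deceased (Jakob and Celia) are combined into a pool of £112,000.
That pool (£112,000) is divided at the grandchildren's generation equally among Yolanda, Eamon, Faisal, Liesel, Kalinda, Desmond, and Vidar: £16,000 each.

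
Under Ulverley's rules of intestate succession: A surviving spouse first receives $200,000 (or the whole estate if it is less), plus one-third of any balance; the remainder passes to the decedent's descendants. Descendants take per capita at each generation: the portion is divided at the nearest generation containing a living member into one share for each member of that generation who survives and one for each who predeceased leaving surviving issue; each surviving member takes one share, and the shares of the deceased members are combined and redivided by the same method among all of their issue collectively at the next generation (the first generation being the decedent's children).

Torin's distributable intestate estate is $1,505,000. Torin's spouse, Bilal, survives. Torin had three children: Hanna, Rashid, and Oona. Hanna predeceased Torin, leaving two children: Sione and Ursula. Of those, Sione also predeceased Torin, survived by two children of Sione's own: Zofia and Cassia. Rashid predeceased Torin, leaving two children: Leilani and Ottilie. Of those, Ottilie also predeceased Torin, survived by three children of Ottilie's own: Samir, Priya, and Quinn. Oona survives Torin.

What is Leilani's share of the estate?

Leilani receives $145,000.

Bilal first takes $200,000, leaving a balance of $1,305,000. Bilal then takes one-third of the balance ($435,000), for a total of $635,000. The remaining $870,000 passes to the descendants.
The descendants' portion ($870,000) is divided at the children's generation into 3 shares of $290,000. Oona takes $290,000. The 2 shares of the deceased (Hanna and Rashid) are combined into a pool of $580,000.
That pool ($580,000) is divided at the grandchildren's generation into 4 shares of $145,000. Ursula and Leilani each take $145,000. The 2 shares of the deceased (Sione and Ottilie) are combined into a pool of $290,000.
That pool ($290,000) is divided at the great-grandchildren's generation equally among Zofia, Cassia, Samir, Priya, and Quinn: $58,000 each.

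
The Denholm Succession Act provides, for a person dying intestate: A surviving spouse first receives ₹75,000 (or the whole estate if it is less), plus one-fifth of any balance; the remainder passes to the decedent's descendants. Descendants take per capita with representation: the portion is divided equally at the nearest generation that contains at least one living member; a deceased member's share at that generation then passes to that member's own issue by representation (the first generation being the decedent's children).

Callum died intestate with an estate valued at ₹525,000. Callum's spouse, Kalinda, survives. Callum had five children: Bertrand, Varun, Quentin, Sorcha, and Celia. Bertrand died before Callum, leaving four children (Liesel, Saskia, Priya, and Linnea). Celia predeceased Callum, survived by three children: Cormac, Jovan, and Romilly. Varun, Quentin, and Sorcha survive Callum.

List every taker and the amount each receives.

Kalinda: ₹165,000; Liesel: ₹18,000; Saskia: ₹18,000; Priya: ₹18,000; Linnea: ₹18,000; Varun: ₹72,000; Quentin: ₹72,000; Sorcha: ₹72,000; Cormac: ₹24,000; Jovan: ₹24,000; Romilly: ₹24,000

Kalinda first takes ₹75,000, leaving a balance of ₹450,000. Kalinda then takes one-fifth of the balance (₹90,000), for a total of ₹165,000. The remaining ₹360,000 passes to the descendants.
The descendants' portion (₹360,000) is divided into 5 shares of ₹72,000: Varun, Quentin, and Sorcha each take ₹72,000; Bertrand's ₹72,000 share passes to Bertrand's issue; Celia's ₹72,000 share passes to Celia's issue.
Bertrand's share (₹72,000) is divided into 4 shares of ₹18,000: Liesel, Saskia, Priya, and Linnea each take ₹18,000.
Celia's share (₹72,000) is divided into 3 shares of ₹24,000: Cormac, Jovan, and Romilly each take ₹24,000.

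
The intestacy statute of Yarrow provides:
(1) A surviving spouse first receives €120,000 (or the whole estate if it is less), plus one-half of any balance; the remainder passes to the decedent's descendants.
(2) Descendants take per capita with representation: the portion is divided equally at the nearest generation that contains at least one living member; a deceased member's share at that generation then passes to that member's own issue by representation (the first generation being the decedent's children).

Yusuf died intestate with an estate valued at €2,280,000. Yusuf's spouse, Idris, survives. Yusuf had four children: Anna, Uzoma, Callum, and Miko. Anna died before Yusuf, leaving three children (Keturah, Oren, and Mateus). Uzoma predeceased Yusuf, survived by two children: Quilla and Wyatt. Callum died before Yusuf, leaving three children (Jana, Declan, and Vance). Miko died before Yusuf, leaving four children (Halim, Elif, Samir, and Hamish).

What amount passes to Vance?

Idris first takes €120,000, leaving a balance of €2,160,000. Idris then takes one-half of the balance (€1,080,000), for a total of €1,200,000. The remaining €1,080,000 passes to the descendants.
No child survives, so the initial division is made at the grandchildren's generation.
The descendants' portion (€1,080,000) is divided into 12 shares of €90,000: Keturah, Oren, Mateus, Quilla, Wyatt, Jana, Declan, Vance, Halim, Elif, Samir, and Hamish each take €90,000.

Vance receives €90,000.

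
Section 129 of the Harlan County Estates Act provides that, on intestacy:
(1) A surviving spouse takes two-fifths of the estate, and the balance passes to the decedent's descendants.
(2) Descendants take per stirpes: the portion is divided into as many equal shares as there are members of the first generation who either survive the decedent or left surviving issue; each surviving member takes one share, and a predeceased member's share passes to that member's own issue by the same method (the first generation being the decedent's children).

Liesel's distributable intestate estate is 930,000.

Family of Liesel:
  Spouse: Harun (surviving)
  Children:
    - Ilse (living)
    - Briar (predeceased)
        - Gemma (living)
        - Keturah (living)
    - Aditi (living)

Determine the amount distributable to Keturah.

Keturah receives 93,000.

Harun takes two-fifths of 930,000 = 372,000. The remaining 558,000 passes to the descendants.
The descendants' portion (558,000) is divided into 3 shares of 186,000: Ilse and Aditi each take 186,000; Briar's 186,000 share passes to Briar's issue.
Briar's share (186,000) is divided into 2 shares of 93,000: Gemma and Keturah each take 93,000.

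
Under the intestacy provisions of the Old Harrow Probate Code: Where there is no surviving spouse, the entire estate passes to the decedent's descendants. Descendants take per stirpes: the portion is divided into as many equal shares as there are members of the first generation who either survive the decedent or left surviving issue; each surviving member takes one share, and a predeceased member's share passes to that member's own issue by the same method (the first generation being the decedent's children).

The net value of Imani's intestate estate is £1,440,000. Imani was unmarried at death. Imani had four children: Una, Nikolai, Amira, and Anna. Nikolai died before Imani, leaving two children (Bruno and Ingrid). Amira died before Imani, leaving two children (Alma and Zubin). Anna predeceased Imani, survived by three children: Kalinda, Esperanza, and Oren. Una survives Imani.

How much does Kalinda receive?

The entire £1,440,000 passes to the descendants.
That amount (£1,440,000) is divided into 4 shares of £360,000: Una takes £360,000; Nikolai's £360,000 share passes to Nikolai's issue; Amira's £360,000 share passes to Amira's issue; Anna's £360,000 share passes to Anna's issue.
Nikolai's share (£360,000) is divided into 2 shares of £180,000: Bruno and Ingrid each take £180,000.
Amira's share (£360,000) is divided into 2 shares of £180,000: Alma and Zubin each take £180,000.
Anna's share (£360,000) is divided into 3 shares of £120,000: Kalinda, Esperanza, and Oren each take £120,000.

Kalinda receives £120,000.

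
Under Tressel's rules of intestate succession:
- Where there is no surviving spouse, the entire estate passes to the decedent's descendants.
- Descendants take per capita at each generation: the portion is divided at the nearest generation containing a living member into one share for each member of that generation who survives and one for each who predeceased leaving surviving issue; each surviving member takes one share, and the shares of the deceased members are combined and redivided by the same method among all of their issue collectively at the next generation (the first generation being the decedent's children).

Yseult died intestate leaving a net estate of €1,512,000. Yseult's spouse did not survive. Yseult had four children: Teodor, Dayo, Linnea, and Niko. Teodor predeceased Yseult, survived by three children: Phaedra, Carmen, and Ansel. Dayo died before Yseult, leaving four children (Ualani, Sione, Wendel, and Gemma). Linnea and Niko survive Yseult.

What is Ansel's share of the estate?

Ansel receives €108,000.

The entire €1,512,000 passes to the descendants.
That amount (€1,512,000) is divided at the children's generation into 4 shares of €378,000. Linnea and Niko each take €378,000. The 2 shares of the deceased (Teodor and Dayo) are combined into a pool of €756,000.
That pool (€756,000) is divided at the grandchildren's generation equally among Phaedra, Carmen, Ansel, Ualani, Sione, Wendel, and Gemma: €108,000 each.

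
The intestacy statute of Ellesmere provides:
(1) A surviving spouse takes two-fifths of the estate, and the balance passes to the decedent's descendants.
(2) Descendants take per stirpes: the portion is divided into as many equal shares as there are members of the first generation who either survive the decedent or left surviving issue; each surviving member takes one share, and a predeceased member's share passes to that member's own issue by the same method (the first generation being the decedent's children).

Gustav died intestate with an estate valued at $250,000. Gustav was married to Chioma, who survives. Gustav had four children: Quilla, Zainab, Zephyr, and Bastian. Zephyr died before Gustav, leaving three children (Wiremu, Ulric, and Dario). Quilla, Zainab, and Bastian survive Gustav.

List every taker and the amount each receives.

Chioma: $100,000; Quilla: $37,500; Zainab: $37,500; Wiremu: $12,500; Ulric: $12,500; Dario: $12,500; Bastian: $37,500

Chioma takes two-fifths of $250,000 = $100,000. The remaining $150,000 passes to the descendants.
The descendants' portion ($150,000) is divided into 4 shares of $37,500: Quilla, Zainab, and Bastian each take $37,500; Zephyr's $37,500 share passes to Zephyr's issue.
Zephyr's share ($37,500) is divided into 3 shares of $12,500: Wiremu, Ulric, and Dario each take $12,500.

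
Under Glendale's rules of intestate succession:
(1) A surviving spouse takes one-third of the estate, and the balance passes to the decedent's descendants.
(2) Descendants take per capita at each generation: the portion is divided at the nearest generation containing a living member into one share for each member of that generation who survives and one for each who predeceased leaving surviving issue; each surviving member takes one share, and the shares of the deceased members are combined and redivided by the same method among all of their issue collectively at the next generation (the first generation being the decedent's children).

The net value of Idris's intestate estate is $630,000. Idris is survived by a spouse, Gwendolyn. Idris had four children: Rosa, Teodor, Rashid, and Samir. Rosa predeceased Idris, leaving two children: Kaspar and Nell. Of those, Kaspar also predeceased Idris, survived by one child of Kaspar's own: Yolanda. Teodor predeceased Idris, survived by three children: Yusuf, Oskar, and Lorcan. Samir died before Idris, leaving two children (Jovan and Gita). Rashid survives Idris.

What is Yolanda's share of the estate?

Gwendolyn takes one-third of $630,000 = $210,000. The remaining $420,000 passes to the descendants.
The descendants' portion ($420,000) is divided at the children's generation into 4 shares of $105,000. Rashid takes $105,000. The 3 shares of the deceased (Rosa, Teodor, and Samir) are combined into a pool of $315,000.
That pool ($315,000) is divided at the grandchildren's generation into 7 shares of $45,000. Nell, Yusuf, Oskar, Lorcan, Jovan, and Gita each take $45,000. The remaining share for the deceased Kaspar ($45,000) is carried to the next generation.
That pool ($45,000) passes entirely to Yolanda, the sole taker at the great-grandchildren's generation.

Yolanda receives $45,000.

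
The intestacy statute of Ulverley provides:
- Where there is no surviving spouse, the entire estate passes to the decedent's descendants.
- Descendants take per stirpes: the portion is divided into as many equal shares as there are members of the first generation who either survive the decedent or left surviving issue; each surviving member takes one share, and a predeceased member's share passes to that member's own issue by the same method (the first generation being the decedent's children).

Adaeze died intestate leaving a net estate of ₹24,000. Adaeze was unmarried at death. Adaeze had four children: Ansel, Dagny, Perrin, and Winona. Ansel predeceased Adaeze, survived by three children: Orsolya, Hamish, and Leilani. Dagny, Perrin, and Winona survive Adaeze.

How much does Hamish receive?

Hamish receives ₹2,000.

The entire ₹24,000 passes to the descendants.
That amount (₹24,000) is divided into 4 shares of ₹6,000: Dagny, Perrin, and Winona each take ₹6,000; Ansel's ₹6,000 share passes to Ansel's issue.
Ansel's share (₹6,000) is divided into 3 shares of ₹2,000: Orsolya, Hamish, and Leilani each take ₹2,000.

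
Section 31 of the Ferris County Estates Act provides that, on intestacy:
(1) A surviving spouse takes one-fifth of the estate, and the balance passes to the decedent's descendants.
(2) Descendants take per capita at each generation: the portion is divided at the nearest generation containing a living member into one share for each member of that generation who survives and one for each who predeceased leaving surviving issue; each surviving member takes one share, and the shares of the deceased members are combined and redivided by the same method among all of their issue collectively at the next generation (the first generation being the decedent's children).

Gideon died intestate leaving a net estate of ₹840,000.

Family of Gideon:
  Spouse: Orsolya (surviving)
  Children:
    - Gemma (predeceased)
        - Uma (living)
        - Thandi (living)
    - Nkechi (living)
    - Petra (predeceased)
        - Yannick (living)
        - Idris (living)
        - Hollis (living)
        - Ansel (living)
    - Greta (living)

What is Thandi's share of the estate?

Thandi receives ₹56,000.

Orsolya takes one-fifth of ₹840,000 = ₹168,000. The remaining ₹672,000 passes to the descendants.
The descendants' portion (₹672,000) is divided at the children's generation into 4 shares of ₹168,000. Nkechi and Greta each take ₹168,000. The 2 shares of the deceased (Gemma and Petra) are combined into a pool of ₹336,000.
That pool (₹336,000) is divided at the grandchildren's generation equally among Uma, Thandi, Yannick, Idris, Hollis, and Ansel: ₹56,000 each.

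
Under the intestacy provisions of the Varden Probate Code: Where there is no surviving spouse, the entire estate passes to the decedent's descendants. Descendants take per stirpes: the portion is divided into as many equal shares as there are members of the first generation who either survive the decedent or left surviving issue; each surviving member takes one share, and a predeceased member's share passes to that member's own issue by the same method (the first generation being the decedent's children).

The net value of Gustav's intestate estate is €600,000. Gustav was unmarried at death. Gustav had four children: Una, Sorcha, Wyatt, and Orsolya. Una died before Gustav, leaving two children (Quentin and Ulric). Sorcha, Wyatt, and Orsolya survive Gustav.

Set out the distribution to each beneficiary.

The entire €600,000 passes to the descendants.
That amount (€600,000) is divided into 4 shares of €150,000: Sorcha, Wyatt, and Orsolya each take €150,000; Una's €150,000 share passes to Una's issue.
Una's share (€150,000) is divided into 2 shares of €75,000: Quentin and Ulric each take €75,000.

Quentin: €75,000; Ulric: €75,000; Sorcha: €150,000; Wyatt: €150,000; Orsolya: €150,000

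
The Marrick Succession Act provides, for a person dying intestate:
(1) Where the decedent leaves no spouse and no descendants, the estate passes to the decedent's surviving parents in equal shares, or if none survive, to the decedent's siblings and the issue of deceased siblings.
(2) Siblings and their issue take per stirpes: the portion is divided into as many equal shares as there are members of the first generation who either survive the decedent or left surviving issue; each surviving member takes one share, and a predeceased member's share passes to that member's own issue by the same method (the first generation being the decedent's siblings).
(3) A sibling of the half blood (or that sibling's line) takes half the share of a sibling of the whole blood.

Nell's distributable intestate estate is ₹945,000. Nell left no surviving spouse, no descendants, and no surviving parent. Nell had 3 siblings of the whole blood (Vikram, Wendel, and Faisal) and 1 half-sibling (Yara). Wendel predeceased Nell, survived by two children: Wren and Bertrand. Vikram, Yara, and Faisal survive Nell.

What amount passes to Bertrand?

The entire ₹945,000 passes to the siblings and their issue.
Counting each half-blood sibling's line as half a unit, there are 7/2 units in ₹945,000, so one unit is ₹270,000. Whole-blood lines (Vikram, Wendel, and Faisal) take ₹270,000 each; half-blood lines (Yara) take ₹135,000 each.
Wendel's share (₹270,000) is divided into 2 shares of ₹135,000: Wren and Bertrand each take ₹135,000.

Bertrand receives ₹135,000.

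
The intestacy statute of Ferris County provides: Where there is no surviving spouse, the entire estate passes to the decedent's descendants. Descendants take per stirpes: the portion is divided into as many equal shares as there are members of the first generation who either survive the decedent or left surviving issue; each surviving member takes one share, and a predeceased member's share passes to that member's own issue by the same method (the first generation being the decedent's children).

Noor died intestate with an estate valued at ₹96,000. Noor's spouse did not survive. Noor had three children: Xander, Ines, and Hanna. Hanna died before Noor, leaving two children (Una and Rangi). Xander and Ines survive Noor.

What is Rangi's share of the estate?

The entire ₹96,000 passes to the descendants.
That amount (₹96,000) is divided into 3 shares of ₹32,000: Xander and Ines each take ₹32,000; Hanna's ₹32,000 share passes to Hanna's issue.
Hanna's share (₹32,000) is divided into 2 shares of ₹16,000: Una and Rangi each take ₹16,000.

Rangi receives ₹16,000.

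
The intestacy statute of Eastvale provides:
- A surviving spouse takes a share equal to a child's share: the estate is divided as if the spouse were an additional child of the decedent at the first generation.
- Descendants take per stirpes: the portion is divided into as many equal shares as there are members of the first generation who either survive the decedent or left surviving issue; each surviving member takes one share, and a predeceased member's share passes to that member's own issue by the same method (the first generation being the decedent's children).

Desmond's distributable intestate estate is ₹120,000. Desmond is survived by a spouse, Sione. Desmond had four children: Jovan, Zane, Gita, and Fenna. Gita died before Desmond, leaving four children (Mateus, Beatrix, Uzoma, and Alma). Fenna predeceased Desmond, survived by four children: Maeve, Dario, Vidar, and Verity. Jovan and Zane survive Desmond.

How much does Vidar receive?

The spouse counts as an additional share at the children's level, so there are 5 primary shares of ₹24,000. Sione takes one such share (₹24,000).
The children's combined portion (₹96,000) is divided into 4 shares of ₹24,000: Jovan and Zane each take ₹24,000; Gita's ₹24,000 share passes to Gita's issue; Fenna's ₹24,000 share passes to Fenna's issue.
Gita's share (₹24,000) is divided into 4 shares of ₹6,000: Mateus, Beatrix, Uzoma, and Alma each take ₹6,000.
Fenna's share (₹24,000) is divided into 4 shares of ₹6,000: Maeve, Dario, Vidar, and Verity each take ₹6,000.

Vidar receives ₹6,000.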